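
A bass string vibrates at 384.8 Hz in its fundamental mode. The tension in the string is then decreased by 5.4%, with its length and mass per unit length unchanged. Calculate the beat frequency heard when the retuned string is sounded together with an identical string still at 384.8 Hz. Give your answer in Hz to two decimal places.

For a string, f ∝ √T, so the new frequency is 384.8·√0.946 = 374.2662 Hz.
f_beat = |374.2662 − 384.8| = 10.53 Hz.

10.53 Hz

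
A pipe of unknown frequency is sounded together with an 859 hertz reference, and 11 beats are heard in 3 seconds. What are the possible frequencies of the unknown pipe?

Beat frequency = 11/3 = 3.6667 Hz.
|f − 859| = 3.6667, so f = 859 ± 3.6667.

855.3333 Hz or 862.6667 Hz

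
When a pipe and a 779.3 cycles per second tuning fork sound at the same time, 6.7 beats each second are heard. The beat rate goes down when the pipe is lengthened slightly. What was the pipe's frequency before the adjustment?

|f − 779.3| = 6.7, so the pipe was at either 772.6 Hz or 786 Hz.
A longer pipe has a lower fundamental; the adjustment lowers the pipe's frequency.
The beat rate fell, so the adjustment moved the pipe toward 779.3 Hz — it must have started above the reference.

786 Hz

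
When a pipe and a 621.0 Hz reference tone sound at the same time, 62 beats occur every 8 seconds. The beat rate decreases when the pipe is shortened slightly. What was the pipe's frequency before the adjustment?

Beat frequency = 62/8 = 7.75 Hz.
|f − 621.0| = 7.75, so the pipe was at either 613.25 Hz or 628.75 Hz.
A shorter pipe has a higher fundamental; the adjustment raises the pipe's frequency.
The beat rate fell, so the adjustment moved the pipe toward 621.0 Hz — it must have started below the reference.

613.25 Hz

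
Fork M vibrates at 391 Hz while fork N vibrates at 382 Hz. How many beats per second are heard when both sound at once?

9 Hz

Beats arise from superposition of two nearby frequencies; the beat rate is |f₁ − f₂|.
|391 − 382| = 9 Hz.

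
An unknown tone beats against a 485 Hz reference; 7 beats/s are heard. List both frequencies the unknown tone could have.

|f − 485| = 7, so f = 485 ± 7.

478 Hz or 492 Hz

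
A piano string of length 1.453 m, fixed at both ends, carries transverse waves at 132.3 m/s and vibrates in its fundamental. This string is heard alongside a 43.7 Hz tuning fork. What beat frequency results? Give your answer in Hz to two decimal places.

1.83 Hz

For a string fixed at both ends, f_n = n·v/(2L) = 1·132.3/(2·1.453) = 45.5265 Hz.
f_beat = |45.5265 − 43.7| = 1.83 Hz.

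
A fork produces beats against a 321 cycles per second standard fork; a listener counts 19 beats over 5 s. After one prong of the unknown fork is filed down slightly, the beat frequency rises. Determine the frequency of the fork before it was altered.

Beat frequency = 19/5 = 3.8 Hz.
|f − 321| = 3.8, so the fork was at either 317.2 Hz or 324.8 Hz.
Filing a prong removes mass and raises the fork's frequency; the adjustment raises the fork's frequency.
The beat rate rose, so the adjustment moved the fork further from 321 Hz — it was already above the reference.

324.8 Hz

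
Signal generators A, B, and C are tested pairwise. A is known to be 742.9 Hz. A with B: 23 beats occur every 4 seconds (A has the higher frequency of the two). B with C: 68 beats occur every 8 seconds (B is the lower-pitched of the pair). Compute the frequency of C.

A–B: Beat frequency = 23/4 = 5.75 Hz.
B is below A, so f_B = 742.9 − 5.75 = 737.15 Hz.
B–C: Beat frequency = 68/8 = 8.5 Hz.
C is above B, so f_C = 737.15 + 8.5 = 745.65 Hz.

745.65 Hz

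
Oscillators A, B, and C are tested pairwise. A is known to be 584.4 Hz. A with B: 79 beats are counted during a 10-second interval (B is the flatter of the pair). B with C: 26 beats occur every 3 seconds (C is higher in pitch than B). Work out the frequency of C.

A–B: Beat frequency = 79/10 = 7.9 Hz.
B is below A, so f_B = 584.4 − 7.9 = 576.5 Hz.
B–C: Beat frequency = 26/3 = 8.6667 Hz.
C is above B, so f_C = 576.5 + 8.6667 = 585.1667 Hz.

585.1667 Hz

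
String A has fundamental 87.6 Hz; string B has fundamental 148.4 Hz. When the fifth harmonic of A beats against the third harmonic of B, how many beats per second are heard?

7.2 Hz

Fifth harmonic of the first: 5·87.6 = 438.0 Hz.
Third harmonic of the second: 3·148.4 = 445.2 Hz.
f_beat = |438.0 − 445.2| = 7.2 Hz.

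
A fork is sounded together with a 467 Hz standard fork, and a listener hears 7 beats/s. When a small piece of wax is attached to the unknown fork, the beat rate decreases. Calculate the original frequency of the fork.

474 Hz

|f − 467| = 7, so the fork was at either 460 Hz or 474 Hz.
Loading a fork with wax lowers its frequency; the adjustment lowers the fork's frequency.
The beat rate fell, so the adjustment moved the fork toward 467 Hz — it must have started above the reference.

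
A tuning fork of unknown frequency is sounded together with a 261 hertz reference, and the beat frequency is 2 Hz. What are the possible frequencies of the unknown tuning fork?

|f − 261| = 2, so f = 261 ± 2.

259 Hz or 263 Hz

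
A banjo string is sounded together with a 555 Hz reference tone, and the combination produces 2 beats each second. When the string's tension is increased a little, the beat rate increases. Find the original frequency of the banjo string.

557 Hz

|f − 555| = 2, so the banjo string was at either 553 Hz or 557 Hz.
Higher tension means higher frequency; the adjustment raises the banjo string's frequency.
The beat rate rose, so the adjustment moved the banjo string further from 555 Hz — it was already above the reference.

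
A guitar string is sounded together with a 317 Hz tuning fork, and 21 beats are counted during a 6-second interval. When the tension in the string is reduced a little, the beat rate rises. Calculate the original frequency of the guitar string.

Beat frequency = 21/6 = 3.5 Hz.
|f − 317| = 3.5, so the guitar string was at either 313.5 Hz or 320.5 Hz.
Lower tension means lower frequency; the adjustment lowers the guitar string's frequency.
The beat rate rose, so the adjustment moved the guitar string further from 317 Hz — it was already below the reference.

313.5 Hz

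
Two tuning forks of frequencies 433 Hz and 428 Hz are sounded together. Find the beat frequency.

f_beat = |f₁ − f₂|.
|433 − 428| = 5 Hz.

5 Hz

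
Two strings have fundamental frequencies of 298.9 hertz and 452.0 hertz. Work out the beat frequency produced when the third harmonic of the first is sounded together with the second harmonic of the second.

Third harmonic of the first: 3·298.9 = 896.7 Hz.
Second harmonic of the second: 2·452.0 = 904.0 Hz.
f_beat = |896.7 − 904.0| = 7.3 Hz.

7.3 Hz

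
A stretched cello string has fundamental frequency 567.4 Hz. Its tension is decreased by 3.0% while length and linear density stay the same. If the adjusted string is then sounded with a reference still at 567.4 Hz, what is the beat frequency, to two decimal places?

For a string, f ∝ √T, so the new frequency is 567.4·√0.970 = 558.8242 Hz.
f_beat = |558.8242 − 567.4| = 8.58 Hz.

8.58 Hz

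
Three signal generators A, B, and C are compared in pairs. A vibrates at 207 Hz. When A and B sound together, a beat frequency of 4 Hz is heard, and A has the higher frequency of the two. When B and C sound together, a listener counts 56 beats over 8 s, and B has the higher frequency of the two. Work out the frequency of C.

196 Hz

B is below A, so f_B = 207 − 4 = 203 Hz.
B–C: Beat frequency = 56/8 = 7 Hz.
C is below B, so f_C = 203 − 7 = 196 Hz.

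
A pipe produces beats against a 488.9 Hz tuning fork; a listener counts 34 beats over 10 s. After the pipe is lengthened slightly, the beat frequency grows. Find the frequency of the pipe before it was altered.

485.5 Hz

Beat frequency = 34/10 = 3.4 Hz.
|f − 488.9| = 3.4, so the pipe was at either 485.5 Hz or 492.3 Hz.
A longer pipe has a lower fundamental; the adjustment lowers the pipe's frequency.
The beat rate rose, so the adjustment moved the pipe further from 488.9 Hz — it was already below the reference.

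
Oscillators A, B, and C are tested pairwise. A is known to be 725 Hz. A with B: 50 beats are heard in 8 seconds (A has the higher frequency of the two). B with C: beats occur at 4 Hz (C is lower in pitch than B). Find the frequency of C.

A–B: Beat frequency = 50/8 = 6.25 Hz.
B is below A, so f_B = 725 − 6.25 = 718.75 Hz.
C is below B, so f_C = 718.75 − 4 = 714.75 Hz.

714.75 Hz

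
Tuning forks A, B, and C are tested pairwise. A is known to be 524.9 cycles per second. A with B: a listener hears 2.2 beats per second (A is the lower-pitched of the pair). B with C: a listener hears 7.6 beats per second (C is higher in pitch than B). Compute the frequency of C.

534.7 Hz

B is above A, so f_B = 524.9 + 2.2 = 527.1 Hz.
C is above B, so f_C = 527.1 + 7.6 = 534.7 Hz.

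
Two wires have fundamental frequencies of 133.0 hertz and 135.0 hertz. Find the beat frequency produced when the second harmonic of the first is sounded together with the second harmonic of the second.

4.0 Hz

Second harmonic of the first: 2·133.0 = 266.0 Hz.
Second harmonic of the second: 2·135.0 = 270.0 Hz.
f_beat = |266.0 − 270.0| = 4.0 Hz.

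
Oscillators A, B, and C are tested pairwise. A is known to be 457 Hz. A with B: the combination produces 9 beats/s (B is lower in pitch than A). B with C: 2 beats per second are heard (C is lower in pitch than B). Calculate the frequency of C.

B is below A, so f_B = 457 − 9 = 448 Hz.
C is below B, so f_C = 448 − 2 = 446 Hz.

446 Hz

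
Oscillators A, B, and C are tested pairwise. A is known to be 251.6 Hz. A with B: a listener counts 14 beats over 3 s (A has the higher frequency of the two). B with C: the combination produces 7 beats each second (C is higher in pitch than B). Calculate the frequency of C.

253.9333 Hz

A–B: Beat frequency = 14/3 = 4.6667 Hz.
B is below A, so f_B = 251.6 − 4.6667 = 246.9333 Hz.
C is above B, so f_C = 246.9333 + 7 = 253.9333 Hz.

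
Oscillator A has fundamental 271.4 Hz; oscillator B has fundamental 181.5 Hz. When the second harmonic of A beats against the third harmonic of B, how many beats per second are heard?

1.7 Hz

Second harmonic of the first: 2·271.4 = 542.8 Hz.
Third harmonic of the second: 3·181.5 = 544.5 Hz.
f_beat = |542.8 − 544.5| = 1.7 Hz.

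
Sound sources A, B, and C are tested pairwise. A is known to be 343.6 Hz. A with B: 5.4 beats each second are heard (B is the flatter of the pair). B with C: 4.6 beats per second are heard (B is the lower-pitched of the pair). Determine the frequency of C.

342.8 Hz

B is below A, so f_B = 343.6 − 5.4 = 338.2 Hz.
C is above B, so f_C = 338.2 + 4.6 = 342.8 Hz.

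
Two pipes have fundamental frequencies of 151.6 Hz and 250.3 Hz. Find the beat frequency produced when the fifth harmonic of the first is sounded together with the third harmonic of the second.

Fifth harmonic of the first: 5·151.6 = 758.0 Hz.
Third harmonic of the second: 3·250.3 = 750.9 Hz.
f_beat = |758.0 − 750.9| = 7.1 Hz.

7.1 Hz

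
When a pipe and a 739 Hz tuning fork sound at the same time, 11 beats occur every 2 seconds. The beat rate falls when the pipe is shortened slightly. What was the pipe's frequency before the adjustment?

733.5 Hz

Beat frequency = 11/2 = 5.5 Hz.
|f − 739| = 5.5, so the pipe was at either 733.5 Hz or 744.5 Hz.
A shorter pipe has a higher fundamental; the adjustment raises the pipe's frequency.
The beat rate fell, so the adjustment moved the pipe toward 739 Hz — it must have started below the reference.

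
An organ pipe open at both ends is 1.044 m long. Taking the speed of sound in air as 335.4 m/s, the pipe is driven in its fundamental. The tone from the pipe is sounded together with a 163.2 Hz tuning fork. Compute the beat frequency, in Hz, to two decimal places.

Open pipe: f_n = n·v/(2L) = 1·335.4/(2·1.044) = 160.6322 Hz.
f_beat = |160.6322 − 163.2| = 2.57 Hz.

2.57 Hz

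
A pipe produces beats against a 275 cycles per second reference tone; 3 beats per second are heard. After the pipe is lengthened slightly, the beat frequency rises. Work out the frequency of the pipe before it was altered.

|f − 275| = 3, so the pipe was at either 272 Hz or 278 Hz.
A longer pipe has a lower fundamental; the adjustment lowers the pipe's frequency.
The beat rate rose, so the adjustment moved the pipe further from 275 Hz — it was already below the reference.

272 Hz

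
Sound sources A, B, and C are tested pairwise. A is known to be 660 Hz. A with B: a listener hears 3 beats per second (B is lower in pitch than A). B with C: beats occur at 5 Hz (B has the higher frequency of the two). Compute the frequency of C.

B is below A, so f_B = 660 − 3 = 657 Hz.
C is below B, so f_C = 657 − 5 = 652 Hz.

652 Hz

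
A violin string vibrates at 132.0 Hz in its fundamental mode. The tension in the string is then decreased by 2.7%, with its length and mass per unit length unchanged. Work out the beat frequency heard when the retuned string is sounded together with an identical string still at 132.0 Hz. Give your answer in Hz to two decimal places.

For a string, f ∝ √T, so the new frequency is 132.0·√0.973 = 130.2058 Hz.
f_beat = |130.2058 − 132.0| = 1.79 Hz.

1.79 Hz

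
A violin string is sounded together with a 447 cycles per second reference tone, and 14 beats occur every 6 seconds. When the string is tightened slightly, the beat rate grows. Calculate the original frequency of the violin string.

Beat frequency = 14/6 = 2.3333 Hz.
|f − 447| = 2.3333, so the violin string was at either 444.6667 Hz or 449.3333 Hz.
Increasing tension raises a string's frequency; the adjustment raises the violin string's frequency.
The beat rate rose, so the adjustment moved the violin string further from 447 Hz — it was already above the reference.

449.3333 Hz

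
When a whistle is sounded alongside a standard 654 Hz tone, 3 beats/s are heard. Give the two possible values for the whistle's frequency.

651 Hz or 657 Hz

|f − 654| = 3, so f = 654 ± 3.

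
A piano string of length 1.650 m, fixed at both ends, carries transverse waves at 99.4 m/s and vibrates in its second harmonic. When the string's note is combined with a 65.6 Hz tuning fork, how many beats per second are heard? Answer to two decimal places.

5.36 Hz

For a string fixed at both ends, f_n = n·v/(2L) = 2·99.4/(2·1.650) = 60.2424 Hz.
f_beat = |60.2424 − 65.6| = 5.36 Hz.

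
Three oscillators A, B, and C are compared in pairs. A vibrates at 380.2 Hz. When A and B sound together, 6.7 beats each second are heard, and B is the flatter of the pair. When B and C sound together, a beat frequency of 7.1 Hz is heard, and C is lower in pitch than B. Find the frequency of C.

B is below A, so f_B = 380.2 − 6.7 = 373.5 Hz.
C is below B, so f_C = 373.5 − 7.1 = 366.4 Hz.

366.4 Hz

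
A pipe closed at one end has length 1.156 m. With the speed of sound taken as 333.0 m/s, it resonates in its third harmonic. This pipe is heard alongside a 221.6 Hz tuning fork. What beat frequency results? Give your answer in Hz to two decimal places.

Closed pipe (odd harmonics): f_n = n·v/(4L) = 3·333.0/(4·1.156) = 216.0467 Hz.
f_beat = |216.0467 − 221.6| = 5.55 Hz.

5.55 Hz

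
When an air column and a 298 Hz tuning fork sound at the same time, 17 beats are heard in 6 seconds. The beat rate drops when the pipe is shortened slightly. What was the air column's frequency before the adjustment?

295.1667 Hz

Beat frequency = 17/6 = 2.8333 Hz.
|f − 298| = 2.8333, so the air column was at either 295.1667 Hz or 300.8333 Hz.
A shorter pipe has a higher fundamental; the adjustment raises the air column's frequency.
The beat rate fell, so the adjustment moved the air column toward 298 Hz — it must have started below the reference.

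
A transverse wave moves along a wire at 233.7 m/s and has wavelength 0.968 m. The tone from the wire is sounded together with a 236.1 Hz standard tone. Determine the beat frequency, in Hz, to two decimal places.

Source frequency f = v/λ = 233.7/0.968 = 241.4256 Hz.
f_beat = |241.4256 − 236.1| = 5.33 Hz.

5.33 Hz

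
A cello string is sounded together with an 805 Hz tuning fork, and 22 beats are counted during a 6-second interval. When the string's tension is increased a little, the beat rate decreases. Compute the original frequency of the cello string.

801.3333 Hz

Beat frequency = 22/6 = 3.6667 Hz.
|f − 805| = 3.6667, so the cello string was at either 801.3333 Hz or 808.6667 Hz.
Higher tension means higher frequency; the adjustment raises the cello string's frequency.
The beat rate fell, so the adjustment moved the cello string toward 805 Hz — it must have started below the reference.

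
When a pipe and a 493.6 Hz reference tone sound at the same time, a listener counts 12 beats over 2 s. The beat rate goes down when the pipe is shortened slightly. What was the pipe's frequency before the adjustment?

Beat frequency = 12/2 = 6 Hz.
|f − 493.6| = 6, so the pipe was at either 487.6 Hz or 499.6 Hz.
A shorter pipe has a higher fundamental; the adjustment raises the pipe's frequency.
The beat rate fell, so the adjustment moved the pipe toward 493.6 Hz — it must have started below the reference.

487.6 Hz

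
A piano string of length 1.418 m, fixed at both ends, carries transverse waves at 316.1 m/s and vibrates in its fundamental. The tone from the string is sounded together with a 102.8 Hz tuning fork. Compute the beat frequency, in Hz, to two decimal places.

For a string fixed at both ends, f_n = n·v/(2L) = 1·316.1/(2·1.418) = 111.4598 Hz.
f_beat = |111.4598 − 102.8| = 8.66 Hz.

8.66 Hz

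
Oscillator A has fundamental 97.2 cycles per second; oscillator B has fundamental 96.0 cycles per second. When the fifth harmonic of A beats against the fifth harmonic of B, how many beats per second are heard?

6.0 Hz

Fifth harmonic of the first: 5·97.2 = 486.0 Hz.
Fifth harmonic of the second: 5·96.0 = 480.0 Hz.
f_beat = |486.0 − 480.0| = 6.0 Hz.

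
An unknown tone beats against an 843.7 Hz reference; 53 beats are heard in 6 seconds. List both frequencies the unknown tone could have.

834.8667 Hz or 852.5333 Hz

Beat frequency = 53/6 = 8.8333 Hz.
|f − 843.7| = 8.8333, so f = 843.7 ± 8.8333.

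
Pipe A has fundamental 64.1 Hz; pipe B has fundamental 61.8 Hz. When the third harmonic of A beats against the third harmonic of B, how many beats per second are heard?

6.9 Hz

Third harmonic of the first: 3·64.1 = 192.3 Hz.
Third harmonic of the second: 3·61.8 = 185.4 Hz.
f_beat = |192.3 − 185.4| = 6.9 Hz.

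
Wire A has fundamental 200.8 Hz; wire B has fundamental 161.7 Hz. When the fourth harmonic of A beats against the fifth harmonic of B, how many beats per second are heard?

5.3 Hz

Fourth harmonic of the first: 4·200.8 = 803.2 Hz.
Fifth harmonic of the second: 5·161.7 = 808.5 Hz.
f_beat = |803.2 − 808.5| = 5.3 Hz.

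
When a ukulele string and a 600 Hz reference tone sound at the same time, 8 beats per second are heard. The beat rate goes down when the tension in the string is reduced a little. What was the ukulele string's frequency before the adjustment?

|f − 600| = 8, so the ukulele string was at either 592 Hz or 608 Hz.
Lower tension means lower frequency; the adjustment lowers the ukulele string's frequency.
The beat rate fell, so the adjustment moved the ukulele string toward 600 Hz — it must have started above the reference.

608 Hz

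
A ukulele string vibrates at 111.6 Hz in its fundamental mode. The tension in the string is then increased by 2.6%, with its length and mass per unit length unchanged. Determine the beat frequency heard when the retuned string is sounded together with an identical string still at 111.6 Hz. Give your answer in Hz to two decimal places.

For a string, f ∝ √T, so the new frequency is 111.6·√1.026 = 113.0415 Hz.
f_beat = |113.0415 − 111.6| = 1.44 Hz.

1.44 Hz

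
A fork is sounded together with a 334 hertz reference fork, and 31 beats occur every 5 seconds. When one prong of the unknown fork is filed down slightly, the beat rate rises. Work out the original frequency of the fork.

340.2 Hz

Beat frequency = 31/5 = 6.2 Hz.
|f − 334| = 6.2, so the fork was at either 327.8 Hz or 340.2 Hz.
Filing a prong removes mass and raises the fork's frequency; the adjustment raises the fork's frequency.
The beat rate rose, so the adjustment moved the fork further from 334 Hz — it was already above the reference.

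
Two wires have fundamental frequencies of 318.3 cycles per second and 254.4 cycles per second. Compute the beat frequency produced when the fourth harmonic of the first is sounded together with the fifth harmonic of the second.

Fourth harmonic of the first: 4·318.3 = 1273.2 Hz.
Fifth harmonic of the second: 5·254.4 = 1272.0 Hz.
f_beat = |1273.2 − 1272.0| = 1.2 Hz.

1.2 Hz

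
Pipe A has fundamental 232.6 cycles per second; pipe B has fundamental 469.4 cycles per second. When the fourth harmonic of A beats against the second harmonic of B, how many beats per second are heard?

Fourth harmonic of the first: 4·232.6 = 930.4 Hz.
Second harmonic of the second: 2·469.4 = 938.8 Hz.
f_beat = |930.4 − 938.8| = 8.4 Hz.

8.4 Hz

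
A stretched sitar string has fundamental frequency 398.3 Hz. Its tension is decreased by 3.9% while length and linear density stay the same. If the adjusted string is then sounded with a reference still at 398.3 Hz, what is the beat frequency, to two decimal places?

7.84 Hz

For a string, f ∝ √T, so the new frequency is 398.3·√0.961 = 390.4559 Hz.
f_beat = |390.4559 − 398.3| = 7.84 Hz.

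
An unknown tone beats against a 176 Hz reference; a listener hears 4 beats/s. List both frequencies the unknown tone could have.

|f − 176| = 4, so f = 176 ± 4.

172 Hz or 180 Hz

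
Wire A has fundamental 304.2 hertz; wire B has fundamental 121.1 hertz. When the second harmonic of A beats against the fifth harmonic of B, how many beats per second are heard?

Second harmonic of the first: 2·304.2 = 608.4 Hz.
Fifth harmonic of the second: 5·121.1 = 605.5 Hz.
f_beat = |608.4 − 605.5| = 2.9 Hz.

2.9 Hz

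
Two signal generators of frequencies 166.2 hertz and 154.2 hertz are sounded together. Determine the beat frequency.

12 Hz

f_beat = |f₁ − f₂|.
|166.2 − 154.2| = 12 Hz.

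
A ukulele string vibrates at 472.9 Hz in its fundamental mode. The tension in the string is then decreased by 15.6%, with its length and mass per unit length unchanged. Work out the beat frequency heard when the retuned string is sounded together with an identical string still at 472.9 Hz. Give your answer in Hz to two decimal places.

38.45 Hz

For a string, f ∝ √T, so the new frequency is 472.9·√0.844 = 434.4507 Hz.
f_beat = |434.4507 − 472.9| = 38.45 Hz.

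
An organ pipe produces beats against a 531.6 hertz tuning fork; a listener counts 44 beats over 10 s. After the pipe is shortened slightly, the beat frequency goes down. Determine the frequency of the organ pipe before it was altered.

Beat frequency = 44/10 = 4.4 Hz.
|f − 531.6| = 4.4, so the organ pipe was at either 527.2 Hz or 536 Hz.
A shorter pipe has a higher fundamental; the adjustment raises the organ pipe's frequency.
The beat rate fell, so the adjustment moved the organ pipe toward 531.6 Hz — it must have started below the reference.

527.2 Hz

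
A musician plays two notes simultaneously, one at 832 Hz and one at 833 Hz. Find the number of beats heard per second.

f_beat = |f₁ − f₂|.
|832 − 833| = 1 Hz.

1 Hz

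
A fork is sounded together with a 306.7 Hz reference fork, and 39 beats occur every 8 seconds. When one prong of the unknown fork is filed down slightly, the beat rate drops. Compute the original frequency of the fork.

Beat frequency = 39/8 = 4.875 Hz.
|f − 306.7| = 4.875, so the fork was at either 301.825 Hz or 311.575 Hz.
Filing a prong removes mass and raises the fork's frequency; the adjustment raises the fork's frequency.
The beat rate fell, so the adjustment moved the fork toward 306.7 Hz — it must have started below the reference.

301.825 Hz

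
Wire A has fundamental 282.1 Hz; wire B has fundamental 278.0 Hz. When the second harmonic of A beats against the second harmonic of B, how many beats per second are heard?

8.2 Hz

Second harmonic of the first: 2·282.1 = 564.2 Hz.
Second harmonic of the second: 2·278.0 = 556.0 Hz.
f_beat = |564.2 − 556.0| = 8.2 Hz.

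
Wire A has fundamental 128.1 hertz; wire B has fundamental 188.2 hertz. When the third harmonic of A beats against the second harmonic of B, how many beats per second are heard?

Third harmonic of the first: 3·128.1 = 384.3 Hz.
Second harmonic of the second: 2·188.2 = 376.4 Hz.
f_beat = |384.3 − 376.4| = 7.9 Hz.

7.9 Hz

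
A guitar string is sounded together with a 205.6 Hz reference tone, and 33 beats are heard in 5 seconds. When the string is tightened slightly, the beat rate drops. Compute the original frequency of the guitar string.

199 Hz

Beat frequency = 33/5 = 6.6 Hz.
|f − 205.6| = 6.6, so the guitar string was at either 199 Hz or 212.2 Hz.
Increasing tension raises a string's frequency; the adjustment raises the guitar string's frequency.
The beat rate fell, so the adjustment moved the guitar string toward 205.6 Hz — it must have started below the reference.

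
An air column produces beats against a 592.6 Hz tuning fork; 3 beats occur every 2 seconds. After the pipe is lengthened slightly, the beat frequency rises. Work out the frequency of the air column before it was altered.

591.1 Hz

Beat frequency = 3/2 = 1.5 Hz.
|f − 592.6| = 1.5, so the air column was at either 591.1 Hz or 594.1 Hz.
A longer pipe has a lower fundamental; the adjustment lowers the air column's frequency.
The beat rate rose, so the adjustment moved the air column further from 592.6 Hz — it was already below the reference.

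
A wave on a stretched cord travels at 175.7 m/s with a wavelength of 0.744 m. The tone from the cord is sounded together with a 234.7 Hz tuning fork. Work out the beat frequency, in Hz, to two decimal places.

1.46 Hz

Source frequency f = v/λ = 175.7/0.744 = 236.1559 Hz.
f_beat = |236.1559 − 234.7| = 1.46 Hz.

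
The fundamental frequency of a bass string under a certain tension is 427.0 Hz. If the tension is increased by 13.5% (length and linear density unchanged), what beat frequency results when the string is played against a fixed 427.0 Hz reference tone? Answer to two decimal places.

27.91 Hz

For a string, f ∝ √T, so the new frequency is 427.0·√1.135 = 454.9103 Hz.
f_beat = |454.9103 − 427.0| = 27.91 Hz.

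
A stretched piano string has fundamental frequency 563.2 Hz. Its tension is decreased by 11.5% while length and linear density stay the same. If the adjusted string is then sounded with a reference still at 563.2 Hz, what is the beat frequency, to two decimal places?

33.37 Hz

For a string, f ∝ √T, so the new frequency is 563.2·√0.885 = 529.8272 Hz.
f_beat = |529.8272 − 563.2| = 33.37 Hz.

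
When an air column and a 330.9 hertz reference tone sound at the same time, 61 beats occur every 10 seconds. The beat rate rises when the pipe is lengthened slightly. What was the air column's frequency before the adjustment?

324.8 Hz

Beat frequency = 61/10 = 6.1 Hz.
|f − 330.9| = 6.1, so the air column was at either 324.8 Hz or 337 Hz.
A longer pipe has a lower fundamental; the adjustment lowers the air column's frequency.
The beat rate rose, so the adjustment moved the air column further from 330.9 Hz — it was already below the reference.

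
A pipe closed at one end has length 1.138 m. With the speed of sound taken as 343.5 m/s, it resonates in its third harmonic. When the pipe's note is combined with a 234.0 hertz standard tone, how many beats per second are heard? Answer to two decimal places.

7.62 Hz

Closed pipe (odd harmonics): f_n = n·v/(4L) = 3·343.5/(4·1.138) = 226.3840 Hz.
f_beat = |226.3840 − 234.0| = 7.62 Hz.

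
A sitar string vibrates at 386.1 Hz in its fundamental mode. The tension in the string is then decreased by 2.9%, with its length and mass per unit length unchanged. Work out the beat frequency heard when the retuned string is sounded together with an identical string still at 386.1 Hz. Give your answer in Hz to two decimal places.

For a string, f ∝ √T, so the new frequency is 386.1·√0.971 = 380.4604 Hz.
f_beat = |380.4604 − 386.1| = 5.64 Hz.

5.64 Hz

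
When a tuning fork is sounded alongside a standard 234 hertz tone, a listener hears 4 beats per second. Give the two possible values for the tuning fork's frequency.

|f − 234| = 4, so f = 234 ± 4.

230 Hz or 238 Hz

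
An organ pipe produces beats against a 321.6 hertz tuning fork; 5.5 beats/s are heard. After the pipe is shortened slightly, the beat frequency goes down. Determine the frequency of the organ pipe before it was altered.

316.1 Hz

|f − 321.6| = 5.5, so the organ pipe was at either 316.1 Hz or 327.1 Hz.
A shorter pipe has a higher fundamental; the adjustment raises the organ pipe's frequency.
The beat rate fell, so the adjustment moved the organ pipe toward 321.6 Hz — it must have started below the reference.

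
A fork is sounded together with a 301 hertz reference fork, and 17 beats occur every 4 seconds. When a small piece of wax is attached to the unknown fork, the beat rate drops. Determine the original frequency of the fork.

Beat frequency = 17/4 = 4.25 Hz.
|f − 301| = 4.25, so the fork was at either 296.75 Hz or 305.25 Hz.
Loading a fork with wax lowers its frequency; the adjustment lowers the fork's frequency.
The beat rate fell, so the adjustment moved the fork toward 301 Hz — it must have started above the reference.

305.25 Hz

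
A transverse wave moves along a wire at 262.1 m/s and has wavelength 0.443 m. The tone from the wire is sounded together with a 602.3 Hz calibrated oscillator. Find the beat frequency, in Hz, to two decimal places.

Source frequency f = v/λ = 262.1/0.443 = 591.6479 Hz.
f_beat = |591.6479 − 602.3| = 10.65 Hz.

10.65 Hz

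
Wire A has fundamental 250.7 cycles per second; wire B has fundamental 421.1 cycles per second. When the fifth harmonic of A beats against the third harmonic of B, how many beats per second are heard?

Fifth harmonic of the first: 5·250.7 = 1253.5 Hz.
Third harmonic of the second: 3·421.1 = 1263.3 Hz.
f_beat = |1253.5 − 1263.3| = 9.8 Hz.

9.8 Hz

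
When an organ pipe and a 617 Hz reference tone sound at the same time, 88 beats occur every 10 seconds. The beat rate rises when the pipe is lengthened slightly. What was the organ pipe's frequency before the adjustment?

608.2 Hz

Beat frequency = 88/10 = 8.8 Hz.
|f − 617| = 8.8, so the organ pipe was at either 608.2 Hz or 625.8 Hz.
A longer pipe has a lower fundamental; the adjustment lowers the organ pipe's frequency.
The beat rate rose, so the adjustment moved the organ pipe further from 617 Hz — it was already below the reference.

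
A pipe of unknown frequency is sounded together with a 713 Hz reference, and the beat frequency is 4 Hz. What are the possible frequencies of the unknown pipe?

|f − 713| = 4, so f = 713 ± 4.

709 Hz or 717 Hz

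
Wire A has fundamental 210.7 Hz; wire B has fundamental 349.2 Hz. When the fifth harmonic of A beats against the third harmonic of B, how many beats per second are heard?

Fifth harmonic of the first: 5·210.7 = 1053.5 Hz.
Third harmonic of the second: 3·349.2 = 1047.6 Hz.
f_beat = |1053.5 − 1047.6| = 5.9 Hz.

5.9 Hz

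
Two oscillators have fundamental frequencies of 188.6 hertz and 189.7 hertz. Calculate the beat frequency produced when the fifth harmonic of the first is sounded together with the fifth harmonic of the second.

5.5 Hz

Fifth harmonic of the first: 5·188.6 = 943.0 Hz.
Fifth harmonic of the second: 5·189.7 = 948.5 Hz.
f_beat = |943.0 − 948.5| = 5.5 Hz.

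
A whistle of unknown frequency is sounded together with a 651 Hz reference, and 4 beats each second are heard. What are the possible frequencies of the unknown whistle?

647 Hz or 655 Hz

|f − 651| = 4, so f = 651 ± 4.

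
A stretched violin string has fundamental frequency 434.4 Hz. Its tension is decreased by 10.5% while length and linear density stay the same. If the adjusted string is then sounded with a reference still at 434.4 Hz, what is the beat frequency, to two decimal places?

23.44 Hz

For a string, f ∝ √T, so the new frequency is 434.4·√0.895 = 410.9617 Hz.
f_beat = |410.9617 − 434.4| = 23.44 Hz.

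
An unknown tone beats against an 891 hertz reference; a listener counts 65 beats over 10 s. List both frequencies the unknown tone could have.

884.5 Hz or 897.5 Hz

Beat frequency = 65/10 = 6.5 Hz.
|f − 891| = 6.5, so f = 891 ± 6.5.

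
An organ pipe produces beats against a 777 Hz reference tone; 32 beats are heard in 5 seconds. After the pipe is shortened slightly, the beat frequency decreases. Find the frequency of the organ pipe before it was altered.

Beat frequency = 32/5 = 6.4 Hz.
|f − 777| = 6.4, so the organ pipe was at either 770.6 Hz or 783.4 Hz.
A shorter pipe has a higher fundamental; the adjustment raises the organ pipe's frequency.
The beat rate fell, so the adjustment moved the organ pipe toward 777 Hz — it must have started below the reference.

770.6 Hz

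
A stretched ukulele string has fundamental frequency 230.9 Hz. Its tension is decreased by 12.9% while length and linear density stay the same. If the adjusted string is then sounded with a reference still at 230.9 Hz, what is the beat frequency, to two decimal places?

For a string, f ∝ √T, so the new frequency is 230.9·√0.871 = 215.4929 Hz.
f_beat = |215.4929 − 230.9| = 15.41 Hz.

15.41 Hz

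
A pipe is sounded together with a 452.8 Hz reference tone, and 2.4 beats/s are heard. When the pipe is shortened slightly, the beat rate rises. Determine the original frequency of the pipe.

455.2 Hz

|f − 452.8| = 2.4, so the pipe was at either 450.4 Hz or 455.2 Hz.
A shorter pipe has a higher fundamental; the adjustment raises the pipe's frequency.
The beat rate rose, so the adjustment moved the pipe further from 452.8 Hz — it was already above the reference.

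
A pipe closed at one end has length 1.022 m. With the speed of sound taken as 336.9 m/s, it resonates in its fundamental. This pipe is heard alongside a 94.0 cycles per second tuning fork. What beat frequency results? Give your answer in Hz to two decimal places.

Closed pipe (odd harmonics): f_n = n·v/(4L) = 1·336.9/(4·1.022) = 82.4119 Hz.
f_beat = |82.4119 − 94.0| = 11.59 Hz.

11.59 Hz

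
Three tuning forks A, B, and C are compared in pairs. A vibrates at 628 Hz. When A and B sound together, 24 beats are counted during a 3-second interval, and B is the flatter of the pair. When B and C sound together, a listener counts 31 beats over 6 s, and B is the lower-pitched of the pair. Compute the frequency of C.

A–B: Beat frequency = 24/3 = 8 Hz.
B is below A, so f_B = 628 − 8 = 620 Hz.
B–C: Beat frequency = 31/6 = 5.1667 Hz.
C is above B, so f_C = 620 + 5.1667 = 625.1667 Hz.

625.1667 Hz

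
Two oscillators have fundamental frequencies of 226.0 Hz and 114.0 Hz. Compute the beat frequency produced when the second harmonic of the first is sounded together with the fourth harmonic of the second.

Second harmonic of the first: 2·226.0 = 452.0 Hz.
Fourth harmonic of the second: 4·114.0 = 456.0 Hz.
f_beat = |452.0 − 456.0| = 4.0 Hz.

4.0 Hz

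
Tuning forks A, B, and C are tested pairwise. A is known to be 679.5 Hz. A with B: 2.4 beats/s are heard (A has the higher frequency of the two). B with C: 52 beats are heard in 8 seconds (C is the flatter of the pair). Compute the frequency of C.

B is below A, so f_B = 679.5 − 2.4 = 677.1 Hz.
B–C: Beat frequency = 52/8 = 6.5 Hz.
C is below B, so f_C = 677.1 − 6.5 = 670.6 Hz.

670.6 Hz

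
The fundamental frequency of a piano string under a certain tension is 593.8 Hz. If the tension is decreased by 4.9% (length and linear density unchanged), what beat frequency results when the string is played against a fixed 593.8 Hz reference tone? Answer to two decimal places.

14.73 Hz

For a string, f ∝ √T, so the new frequency is 593.8·√0.951 = 579.0692 Hz.
f_beat = |579.0692 − 593.8| = 14.73 Hz.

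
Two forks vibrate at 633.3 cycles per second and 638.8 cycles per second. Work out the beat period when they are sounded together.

0.182 s

f_beat = |633.3 − 638.8| = 5.5 Hz.
Beat period T = 1 / f_beat = 1 / 5.5 s.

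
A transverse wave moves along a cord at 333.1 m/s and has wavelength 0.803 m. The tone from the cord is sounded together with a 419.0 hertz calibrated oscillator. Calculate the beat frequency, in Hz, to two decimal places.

Source frequency f = v/λ = 333.1/0.803 = 414.8194 Hz.
f_beat = |414.8194 − 419.0| = 4.18 Hz.

4.18 Hz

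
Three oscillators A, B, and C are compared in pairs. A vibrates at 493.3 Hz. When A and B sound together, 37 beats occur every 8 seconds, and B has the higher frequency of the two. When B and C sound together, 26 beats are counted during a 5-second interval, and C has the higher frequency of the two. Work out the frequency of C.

503.125 Hz

A–B: Beat frequency = 37/8 = 4.625 Hz.
B is above A, so f_B = 493.3 + 4.625 = 497.925 Hz.
B–C: Beat frequency = 26/5 = 5.2 Hz.
C is above B, so f_C = 497.925 + 5.2 = 503.125 Hz.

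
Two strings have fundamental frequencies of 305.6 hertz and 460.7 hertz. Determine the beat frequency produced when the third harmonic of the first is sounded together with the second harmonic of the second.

Third harmonic of the first: 3·305.6 = 916.8 Hz.
Second harmonic of the second: 2·460.7 = 921.4 Hz.
f_beat = |916.8 − 921.4| = 4.6 Hz.

4.6 Hz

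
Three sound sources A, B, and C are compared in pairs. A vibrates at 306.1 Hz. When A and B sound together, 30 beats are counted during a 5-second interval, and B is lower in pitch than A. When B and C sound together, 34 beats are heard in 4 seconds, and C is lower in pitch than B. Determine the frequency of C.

A–B: Beat frequency = 30/5 = 6 Hz.
B is below A, so f_B = 306.1 − 6 = 300.1 Hz.
B–C: Beat frequency = 34/4 = 8.5 Hz.
C is below B, so f_C = 300.1 − 8.5 = 291.6 Hz.

291.6 Hz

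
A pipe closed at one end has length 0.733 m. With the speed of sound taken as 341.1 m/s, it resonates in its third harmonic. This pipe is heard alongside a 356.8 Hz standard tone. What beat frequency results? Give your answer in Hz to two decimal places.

Closed pipe (odd harmonics): f_n = n·v/(4L) = 3·341.1/(4·0.733) = 349.0109 Hz.
f_beat = |349.0109 − 356.8| = 7.79 Hz.

7.79 Hz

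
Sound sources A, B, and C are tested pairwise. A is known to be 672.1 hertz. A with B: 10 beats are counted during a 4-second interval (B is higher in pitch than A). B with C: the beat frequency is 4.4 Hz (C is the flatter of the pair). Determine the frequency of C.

670.2 Hz

A–B: Beat frequency = 10/4 = 2.5 Hz.
B is above A, so f_B = 672.1 + 2.5 = 674.6 Hz.
C is below B, so f_C = 674.6 − 4.4 = 670.2 Hz.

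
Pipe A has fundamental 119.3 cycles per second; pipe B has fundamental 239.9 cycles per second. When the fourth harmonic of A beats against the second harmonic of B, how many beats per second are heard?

2.6 Hz

Fourth harmonic of the first: 4·119.3 = 477.2 Hz.
Second harmonic of the second: 2·239.9 = 479.8 Hz.
f_beat = |477.2 − 479.8| = 2.6 Hz.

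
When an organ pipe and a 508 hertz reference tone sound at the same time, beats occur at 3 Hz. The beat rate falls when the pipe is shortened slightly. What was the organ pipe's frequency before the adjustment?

|f − 508| = 3, so the organ pipe was at either 505 Hz or 511 Hz.
A shorter pipe has a higher fundamental; the adjustment raises the organ pipe's frequency.
The beat rate fell, so the adjustment moved the organ pipe toward 508 Hz — it must have started below the reference.

505 Hz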